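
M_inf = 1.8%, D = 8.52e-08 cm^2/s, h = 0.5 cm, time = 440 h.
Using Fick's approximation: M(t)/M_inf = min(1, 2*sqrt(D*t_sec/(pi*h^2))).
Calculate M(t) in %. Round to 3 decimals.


t = 1584000 s
ratio = min(1, 2*sqrt(8.52e-08*1584000/(pi*0.2500)))
= 0.829053
M(t) = 1.8 * 0.829053 = 1.492%

1.492


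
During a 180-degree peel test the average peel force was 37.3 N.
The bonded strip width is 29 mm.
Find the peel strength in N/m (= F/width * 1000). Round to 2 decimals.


Peel strength = F/width * 1000
= 37.3 / 29 * 1000
= 1286.21 N/m

1286.21


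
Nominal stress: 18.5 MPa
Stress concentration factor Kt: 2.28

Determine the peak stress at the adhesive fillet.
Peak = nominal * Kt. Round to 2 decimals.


Peak stress = 18.5 * 2.28
= 42.18 MPa

42.18


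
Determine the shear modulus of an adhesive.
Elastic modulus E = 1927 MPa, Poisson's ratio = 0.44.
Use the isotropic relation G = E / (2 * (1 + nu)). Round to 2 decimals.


G = 1927 / (2*(1+0.44)) = 1927 / 2.88
= 669.10 MPa

669.10


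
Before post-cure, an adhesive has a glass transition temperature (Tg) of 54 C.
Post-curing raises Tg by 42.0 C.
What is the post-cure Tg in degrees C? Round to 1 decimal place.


Tg_post = Tg_base + delta_Tg
= 54 + 42.0
= 96.0 C

96.0


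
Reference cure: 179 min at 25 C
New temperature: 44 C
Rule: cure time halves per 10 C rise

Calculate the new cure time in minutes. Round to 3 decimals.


factor = 2^((44-25)/10) = 3.7321
t_new = 179 / 3.7321 = 47.962 min

47.962


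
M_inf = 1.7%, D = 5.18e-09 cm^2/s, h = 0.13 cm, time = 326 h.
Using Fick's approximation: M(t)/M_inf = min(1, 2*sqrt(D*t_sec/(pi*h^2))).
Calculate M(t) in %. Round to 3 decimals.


t = 1173600 s
ratio = min(1, 2*sqrt(5.18e-09*1173600/(pi*0.0169)))
= 0.676763
M(t) = 1.7 * 0.676763 = 1.150%

1.150


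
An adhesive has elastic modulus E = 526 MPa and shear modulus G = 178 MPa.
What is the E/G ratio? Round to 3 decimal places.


E/G = 526 / 178 = 2.955

2.955


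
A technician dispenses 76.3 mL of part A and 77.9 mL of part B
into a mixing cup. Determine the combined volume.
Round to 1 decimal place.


Combined volume = 76.3 + 77.9
= 154.2 mL

154.2


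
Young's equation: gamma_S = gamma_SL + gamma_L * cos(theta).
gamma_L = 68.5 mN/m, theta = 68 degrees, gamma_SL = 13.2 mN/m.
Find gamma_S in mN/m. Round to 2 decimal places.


cos(68 deg) = 0.374607
gamma_S = 13.2 + 68.5 * 0.374607
= 38.86 mN/m

38.86


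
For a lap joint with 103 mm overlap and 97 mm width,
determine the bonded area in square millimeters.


Area = 103 * 97 = 9991 mm^2

9991


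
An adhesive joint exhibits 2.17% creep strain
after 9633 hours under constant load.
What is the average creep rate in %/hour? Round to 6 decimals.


Creep rate = strain / time
= 2.17 / 9633
= 0.000225 %/h

0.000225


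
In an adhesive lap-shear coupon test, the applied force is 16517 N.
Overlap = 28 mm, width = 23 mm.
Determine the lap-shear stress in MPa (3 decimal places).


stress = F / (overlap * width)
= 16517 / (28 * 23)
= 25.648 MPa

25.648


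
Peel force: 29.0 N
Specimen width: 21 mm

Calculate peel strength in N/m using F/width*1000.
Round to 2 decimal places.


Peel strength = 29.0 / 21 * 1000 = 1380.95 N/m

1380.95


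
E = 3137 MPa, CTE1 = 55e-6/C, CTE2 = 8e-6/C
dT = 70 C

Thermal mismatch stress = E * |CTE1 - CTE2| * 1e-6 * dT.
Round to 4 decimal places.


= 3137 * 47e-6 * 70
= 10.3207 MPa

10.3207


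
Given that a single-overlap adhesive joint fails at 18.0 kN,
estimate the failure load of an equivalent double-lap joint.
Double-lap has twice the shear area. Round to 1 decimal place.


Double-lap factor = 2
Expected load = 18.0 * 2 = 36.0 kN

36.0


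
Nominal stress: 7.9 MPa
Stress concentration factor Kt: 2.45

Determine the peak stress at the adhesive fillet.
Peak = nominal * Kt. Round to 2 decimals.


Peak stress = 7.9 * 2.45
= 19.36 MPa

19.36


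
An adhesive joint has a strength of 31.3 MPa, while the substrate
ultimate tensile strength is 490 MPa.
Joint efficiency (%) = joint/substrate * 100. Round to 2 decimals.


Efficiency = 31.3 / 490 * 100
= 6.39%

6.39


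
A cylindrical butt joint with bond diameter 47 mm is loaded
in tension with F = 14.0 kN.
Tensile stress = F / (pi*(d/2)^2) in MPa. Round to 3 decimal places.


Area = pi * (47/2)^2 = 1734.9445 mm^2
Stress = 14.0*1000 / 1734.9445
= 8.069 MPa

8.069


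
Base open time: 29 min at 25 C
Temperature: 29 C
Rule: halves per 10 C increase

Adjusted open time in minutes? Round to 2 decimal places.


Acceleration = 2^((29-25)/10) = 1.3195
Open time = 29 / 1.3195 = 21.98 min

21.98


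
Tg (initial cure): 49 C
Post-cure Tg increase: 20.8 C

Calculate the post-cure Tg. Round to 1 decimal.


Post-cure Tg = 49 + 20.8 = 69.8 C

69.8


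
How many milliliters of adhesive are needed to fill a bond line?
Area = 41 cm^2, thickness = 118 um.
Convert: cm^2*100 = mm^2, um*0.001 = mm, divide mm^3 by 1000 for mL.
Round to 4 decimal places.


= (41 * 100) * (118 * 0.001) / 1000
= 0.4838 mL

0.4838


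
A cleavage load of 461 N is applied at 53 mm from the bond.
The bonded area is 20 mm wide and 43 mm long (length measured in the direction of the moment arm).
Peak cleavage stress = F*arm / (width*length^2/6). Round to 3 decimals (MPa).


Moment = 461 * 53 = 24433 N*mm
Section modulus = 20 * 1849 / 6 = 36980 / 6 mm^3
Stress = 24433 / (36980 / 6) = 146598 / 36980
= 3.964 MPa

3.964


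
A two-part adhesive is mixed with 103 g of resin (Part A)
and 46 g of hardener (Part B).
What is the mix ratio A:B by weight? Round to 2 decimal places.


Mix ratio = mass_A / mass_B
= 103 / 46
= 2.24

2.24


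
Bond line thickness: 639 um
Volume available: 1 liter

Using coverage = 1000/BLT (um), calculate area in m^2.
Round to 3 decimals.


1 L = 1e6 mm^3, thickness = 639 um = 0.639 mm
Area = 1e6 / 0.639 mm^2 = (1e6 / 0.639) / 1e6 m^2 = 1000 / 639 m^2
= 1.565 m^2

1.565


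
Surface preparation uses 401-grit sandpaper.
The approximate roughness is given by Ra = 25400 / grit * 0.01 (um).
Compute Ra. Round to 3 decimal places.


Ra = 25400 / 401 * 0.01
= 254 / 401
= 0.633 um

0.633


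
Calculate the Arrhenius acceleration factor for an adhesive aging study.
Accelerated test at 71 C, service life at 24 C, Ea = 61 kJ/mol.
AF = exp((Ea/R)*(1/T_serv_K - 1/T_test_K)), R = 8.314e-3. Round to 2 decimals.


T_test = 344.15 K, T_serv = 297.15 K
Ea/R = 61 / 0.008314 = 7337.02
AF = exp(7337.02 * (1/297.15 - 1/344.15))
= 29.14

29.14


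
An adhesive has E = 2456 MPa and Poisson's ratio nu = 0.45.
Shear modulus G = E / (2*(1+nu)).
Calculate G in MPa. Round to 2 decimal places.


G = 2456 / (2*(1+0.45))
= 2456 / 2.90
= 846.90 MPa

846.90


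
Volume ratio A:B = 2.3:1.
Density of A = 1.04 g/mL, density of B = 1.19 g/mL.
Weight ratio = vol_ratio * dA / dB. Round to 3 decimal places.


Wt ratio = 2.3 * 1.04 / 1.19
= 2.010

2.010


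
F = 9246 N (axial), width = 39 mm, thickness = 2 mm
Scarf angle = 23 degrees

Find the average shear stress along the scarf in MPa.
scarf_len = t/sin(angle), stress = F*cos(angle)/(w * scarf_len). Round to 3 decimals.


scarf_len = 2/sin(23 deg) = 5.1186
cos(23 deg) = 0.920505
stress = 9246*0.920505/(39*5.1186) = 42.635 MPa

42.635


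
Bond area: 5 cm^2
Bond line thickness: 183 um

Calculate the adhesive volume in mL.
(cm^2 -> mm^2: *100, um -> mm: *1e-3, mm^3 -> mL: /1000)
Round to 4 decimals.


V = 5*100 * 183*1e-3 / 1000
= 0.0915 mL

0.0915


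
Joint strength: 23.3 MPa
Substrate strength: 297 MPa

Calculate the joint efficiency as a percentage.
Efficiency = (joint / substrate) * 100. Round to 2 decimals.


Efficiency = (23.3 / 297) * 100 = 7.85%

7.85


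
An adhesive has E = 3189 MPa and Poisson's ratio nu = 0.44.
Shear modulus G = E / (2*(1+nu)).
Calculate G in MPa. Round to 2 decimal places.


G = 3189 / (2*(1+0.44))
= 3189 / 2.88
= 1107.29 MPa

1107.29


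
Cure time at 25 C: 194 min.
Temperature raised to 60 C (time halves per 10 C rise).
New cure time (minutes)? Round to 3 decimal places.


Acceleration factor = 2^(35/10) = 11.3137
New time = 194 / 11.3137 = 17.147 min

17.147


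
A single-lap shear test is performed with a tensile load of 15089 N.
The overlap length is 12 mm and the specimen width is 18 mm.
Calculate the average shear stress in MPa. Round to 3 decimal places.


Shear stress = F / (overlap * width)
= 15089 / (12 * 18)
= 15089 / 216
= 69.856 MPa

69.856


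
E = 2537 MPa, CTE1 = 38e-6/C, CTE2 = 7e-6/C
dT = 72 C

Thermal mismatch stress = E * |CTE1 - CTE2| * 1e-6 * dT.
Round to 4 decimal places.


= 2537 * 31e-6 * 72
= 5.6626 MPa

5.6626


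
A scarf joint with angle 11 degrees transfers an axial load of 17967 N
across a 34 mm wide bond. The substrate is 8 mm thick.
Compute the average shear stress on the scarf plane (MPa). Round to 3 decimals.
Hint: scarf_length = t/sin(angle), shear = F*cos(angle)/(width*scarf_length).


scarf_length = 8 / sin(11 deg) = 41.9267 mm
cos(11 deg) = 0.981627
shear stress = 17967 * 0.981627 / (34 * 41.9267)
= 12.372 MPa

12.372


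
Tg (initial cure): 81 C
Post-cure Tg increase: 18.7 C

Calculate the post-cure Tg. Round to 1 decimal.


Post-cure Tg = 81 + 18.7 = 99.7 C

99.7


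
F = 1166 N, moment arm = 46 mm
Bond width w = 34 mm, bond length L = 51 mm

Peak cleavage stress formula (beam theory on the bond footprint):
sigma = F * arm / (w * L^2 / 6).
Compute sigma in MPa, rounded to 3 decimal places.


sigma = (1166 * 46) / (34 * 2601 / 6)
= 53636 * 6 / 88434
= 321816 / 88434
= 3.639 MPa

3.639


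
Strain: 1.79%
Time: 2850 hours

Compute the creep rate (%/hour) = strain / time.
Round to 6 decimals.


Creep rate = 1.79 / 2850
= 0.000628 %/h

0.000628


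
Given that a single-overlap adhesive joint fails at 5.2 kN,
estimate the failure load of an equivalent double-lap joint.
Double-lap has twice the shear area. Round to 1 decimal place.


Double-lap factor = 2
Expected load = 5.2 * 2 = 10.4 kN

10.4


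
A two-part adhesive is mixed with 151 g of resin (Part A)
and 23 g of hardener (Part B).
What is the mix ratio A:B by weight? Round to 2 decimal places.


Mix ratio = mass_A / mass_B
= 151 / 23
= 6.57

6.57


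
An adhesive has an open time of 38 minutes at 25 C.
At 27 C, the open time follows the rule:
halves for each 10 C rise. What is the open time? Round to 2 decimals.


Factor = 2^((27-25)/10) = 1.1487
Open time = 38 / 1.1487 = 33.08 min

33.08


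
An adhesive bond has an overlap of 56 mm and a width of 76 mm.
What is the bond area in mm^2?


Bond area = overlap * width
= 56 * 76
= 4256 mm^2

4256


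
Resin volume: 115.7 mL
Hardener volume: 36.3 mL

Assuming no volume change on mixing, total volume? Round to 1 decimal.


V_total = 115.7 + 36.3 = 152.0 mL

152.0


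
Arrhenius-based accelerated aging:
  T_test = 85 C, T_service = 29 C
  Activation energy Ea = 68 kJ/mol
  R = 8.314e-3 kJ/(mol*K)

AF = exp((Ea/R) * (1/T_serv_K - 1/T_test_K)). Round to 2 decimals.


T_test_K = 358.15, T_serv_K = 302.15
AF = exp((68/8.314e-3) * (1/302.15 - 1/358.15))
= 68.89

68.89


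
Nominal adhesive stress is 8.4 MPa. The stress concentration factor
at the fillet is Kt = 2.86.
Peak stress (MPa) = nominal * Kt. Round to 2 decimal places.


Peak = 8.4 * 2.86 = 24.02 MPa

24.02


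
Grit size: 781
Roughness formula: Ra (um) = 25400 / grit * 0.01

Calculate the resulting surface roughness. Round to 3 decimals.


Ra = 25400 / 781 * 0.01
= 0.325 um

0.325


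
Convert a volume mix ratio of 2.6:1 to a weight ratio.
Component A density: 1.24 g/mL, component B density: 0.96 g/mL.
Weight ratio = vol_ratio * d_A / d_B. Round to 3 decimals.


= 2.6 * 1.24 / 0.96 = 3.358

3.358


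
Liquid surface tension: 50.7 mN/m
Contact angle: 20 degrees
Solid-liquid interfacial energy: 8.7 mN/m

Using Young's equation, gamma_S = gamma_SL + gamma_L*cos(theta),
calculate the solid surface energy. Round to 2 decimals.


gamma_S = 8.7 + 50.7 * cos(20)
= 56.34 mN/m

56.34


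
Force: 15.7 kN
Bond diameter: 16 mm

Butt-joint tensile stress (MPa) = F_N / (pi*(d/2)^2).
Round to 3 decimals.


F_N = 15.7 * 1000 = 15700.0 N
A = pi*(8.0)^2 = 201.0619 mm^2
stress = 15700.0 / 201.0619 = 78.085 MPa

78.085


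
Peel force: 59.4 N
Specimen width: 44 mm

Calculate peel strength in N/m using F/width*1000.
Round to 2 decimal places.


Peel strength = 59.4 / 44 * 1000 = 1350.00 N/m

1350.00


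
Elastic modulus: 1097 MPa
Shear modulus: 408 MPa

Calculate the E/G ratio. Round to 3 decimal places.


E / G = 1097 / 408 = 2.689

2.689


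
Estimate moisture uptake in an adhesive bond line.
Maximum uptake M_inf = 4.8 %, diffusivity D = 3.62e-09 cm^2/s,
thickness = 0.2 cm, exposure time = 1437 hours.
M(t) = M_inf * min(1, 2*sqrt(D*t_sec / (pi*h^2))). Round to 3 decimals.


Convert time: 1437 h = 5173200 s
ratio = min(1, 2*sqrt(3.62e-09*5173200/(pi*0.2^2)))
= 0.772074
M(t) = 4.8 * 0.772074 = 3.706%

3.706


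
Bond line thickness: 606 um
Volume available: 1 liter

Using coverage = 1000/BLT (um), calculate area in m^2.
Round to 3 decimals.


1 L = 1e6 mm^3, thickness = 606 um = 0.606 mm
Area = 1e6 / 0.606 mm^2 = (1e6 / 0.606) / 1e6 m^2 = 1000 / 606 m^2
= 1.650 m^2

1.650


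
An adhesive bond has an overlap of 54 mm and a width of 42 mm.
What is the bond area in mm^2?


Bond area = overlap * width
= 54 * 42
= 2268 mm^2

2268


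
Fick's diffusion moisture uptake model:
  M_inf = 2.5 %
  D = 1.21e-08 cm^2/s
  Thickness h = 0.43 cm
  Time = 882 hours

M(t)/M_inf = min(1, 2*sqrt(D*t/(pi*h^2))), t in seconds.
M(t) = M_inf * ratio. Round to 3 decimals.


t_sec = 882 * 3600 = 3175200
ratio = 2*sqrt(1.21e-08*3175200/(pi*0.43^2))
= min(1, 0.514357)
= 0.514357
M(t) = 2.5 * 0.514357 = 1.286 %

1.286


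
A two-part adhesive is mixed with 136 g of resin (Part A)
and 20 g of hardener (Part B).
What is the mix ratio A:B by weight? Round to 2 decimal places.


Mix ratio = mass_A / mass_B
= 136 / 20
= 6.80

6.80


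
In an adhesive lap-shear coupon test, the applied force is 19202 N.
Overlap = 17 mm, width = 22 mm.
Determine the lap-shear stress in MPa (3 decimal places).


stress = F / (overlap * width)
= 19202 / (17 * 22)
= 51.342 MPa

51.342


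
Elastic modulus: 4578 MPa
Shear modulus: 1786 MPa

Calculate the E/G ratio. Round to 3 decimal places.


E / G = 4578 / 1786 = 2.563

2.563


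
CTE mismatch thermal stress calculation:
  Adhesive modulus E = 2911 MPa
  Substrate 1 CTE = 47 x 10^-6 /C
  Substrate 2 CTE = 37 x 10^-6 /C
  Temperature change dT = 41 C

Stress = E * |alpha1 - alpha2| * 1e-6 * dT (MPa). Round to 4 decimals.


delta_alpha = |47 - 37| = 10 x 10^-6/C
Stress = 2911 * 10e-6 * 41
= 1.1935 MPa

1.1935


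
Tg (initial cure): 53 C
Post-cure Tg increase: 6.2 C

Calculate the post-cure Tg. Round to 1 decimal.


Post-cure Tg = 53 + 6.2 = 59.2 C

59.2


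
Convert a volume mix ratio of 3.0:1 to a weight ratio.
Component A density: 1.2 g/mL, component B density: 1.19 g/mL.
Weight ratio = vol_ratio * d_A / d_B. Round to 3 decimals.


= 3.0 * 1.2 / 1.19 = 3.025

3.025


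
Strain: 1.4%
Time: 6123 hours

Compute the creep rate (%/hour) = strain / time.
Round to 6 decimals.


Creep rate = 1.4 / 6123
= 0.000229 %/h

0.000229


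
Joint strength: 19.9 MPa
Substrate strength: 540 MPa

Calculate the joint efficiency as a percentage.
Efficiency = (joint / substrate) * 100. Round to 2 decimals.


Efficiency = (19.9 / 540) * 100 = 3.69%

3.69


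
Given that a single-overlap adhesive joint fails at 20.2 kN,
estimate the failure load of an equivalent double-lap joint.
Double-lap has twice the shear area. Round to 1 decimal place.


Double-lap factor = 2
Expected load = 20.2 * 2 = 40.4 kN

40.4


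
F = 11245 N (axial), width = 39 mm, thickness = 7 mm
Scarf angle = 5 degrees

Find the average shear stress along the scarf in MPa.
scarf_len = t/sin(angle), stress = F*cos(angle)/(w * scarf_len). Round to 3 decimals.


scarf_len = 7/sin(5 deg) = 80.3160
cos(5 deg) = 0.996195
stress = 11245*0.996195/(39*80.3160) = 3.576 MPa

3.576


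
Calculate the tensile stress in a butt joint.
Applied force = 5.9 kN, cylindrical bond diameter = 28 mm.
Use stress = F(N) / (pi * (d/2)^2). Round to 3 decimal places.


A = pi * 14.0^2 = 615.7522 mm^2
sigma = 5900.0 / 615.7522 = 9.582 MPa

9.582


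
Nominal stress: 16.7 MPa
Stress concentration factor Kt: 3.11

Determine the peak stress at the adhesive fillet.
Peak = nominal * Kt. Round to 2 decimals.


Peak stress = 16.7 * 3.11
= 51.94 MPa

51.94


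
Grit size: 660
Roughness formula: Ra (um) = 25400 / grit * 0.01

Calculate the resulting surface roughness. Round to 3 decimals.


Ra = 25400 / 660 * 0.01
= 0.385 um

0.385


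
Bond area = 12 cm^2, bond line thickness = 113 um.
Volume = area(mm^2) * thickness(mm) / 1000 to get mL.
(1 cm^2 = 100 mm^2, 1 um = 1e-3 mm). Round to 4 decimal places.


area_mm2 = 12 * 100 = 1200
blt_mm = 113 * 1e-3 = 0.113
vol_mm3 = 1200 * 0.113 = 135.6
vol_mL = 135.6 / 1000 = 0.1356 mL

0.1356


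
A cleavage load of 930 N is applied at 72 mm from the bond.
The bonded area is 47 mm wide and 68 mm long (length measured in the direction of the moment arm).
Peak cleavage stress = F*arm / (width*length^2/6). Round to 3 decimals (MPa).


Moment = 930 * 72 = 66960 N*mm
Section modulus = 47 * 4624 / 6 = 217328 / 6 mm^3
Stress = 66960 / (217328 / 6) = 401760 / 217328
= 1.849 MPa

1.849


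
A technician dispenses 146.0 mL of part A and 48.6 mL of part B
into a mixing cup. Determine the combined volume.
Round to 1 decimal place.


Combined volume = 146.0 + 48.6
= 194.6 mL

194.6


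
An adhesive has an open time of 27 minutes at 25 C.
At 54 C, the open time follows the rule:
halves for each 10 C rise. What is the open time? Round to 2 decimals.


Factor = 2^((54-25)/10) = 7.4643
Open time = 27 / 7.4643 = 3.62 min

3.62


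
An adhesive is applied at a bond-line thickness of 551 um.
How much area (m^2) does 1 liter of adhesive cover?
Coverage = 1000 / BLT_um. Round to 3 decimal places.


Coverage = 1000 / 551 = 1.815 m^2

1.815


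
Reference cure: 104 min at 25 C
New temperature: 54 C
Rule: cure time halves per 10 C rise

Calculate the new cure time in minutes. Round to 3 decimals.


factor = 2^((54-25)/10) = 7.4643
t_new = 104 / 7.4643 = 13.933 min

13.933


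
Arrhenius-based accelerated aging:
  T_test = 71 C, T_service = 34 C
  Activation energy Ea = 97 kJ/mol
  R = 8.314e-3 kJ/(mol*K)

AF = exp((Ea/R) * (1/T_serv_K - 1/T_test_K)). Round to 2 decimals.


T_test_K = 344.15, T_serv_K = 307.15
AF = exp((97/8.314e-3) * (1/307.15 - 1/344.15))
= 59.37

59.37


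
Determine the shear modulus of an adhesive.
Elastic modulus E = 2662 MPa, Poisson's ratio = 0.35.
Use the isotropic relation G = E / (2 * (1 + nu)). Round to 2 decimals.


G = 2662 / (2*(1+0.35)) = 2662 / 2.70
= 985.93 MPa

985.93


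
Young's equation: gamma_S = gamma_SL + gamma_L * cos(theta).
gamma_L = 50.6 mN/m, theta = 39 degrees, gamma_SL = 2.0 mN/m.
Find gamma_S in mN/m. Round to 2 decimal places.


cos(39 deg) = 0.777146
gamma_S = 2.0 + 50.6 * 0.777146
= 41.32 mN/m

41.32


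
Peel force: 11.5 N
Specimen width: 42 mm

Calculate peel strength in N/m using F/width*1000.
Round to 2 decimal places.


Peel strength = 11.5 / 42 * 1000 = 273.81 N/m

273.81


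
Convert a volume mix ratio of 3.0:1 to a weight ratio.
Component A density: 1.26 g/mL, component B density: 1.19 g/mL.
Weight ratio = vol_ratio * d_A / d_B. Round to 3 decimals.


= 3.0 * 1.26 / 1.19 = 3.176

3.176


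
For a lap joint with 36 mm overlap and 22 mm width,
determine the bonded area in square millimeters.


Area = 36 * 22 = 792 mm^2

792


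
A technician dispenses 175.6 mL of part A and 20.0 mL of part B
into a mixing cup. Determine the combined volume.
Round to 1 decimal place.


Combined volume = 175.6 + 20.0
= 195.6 mL

195.6


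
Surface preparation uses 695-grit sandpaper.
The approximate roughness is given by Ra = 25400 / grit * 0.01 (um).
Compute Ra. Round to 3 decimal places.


Ra = 25400 / 695 * 0.01
= 254 / 695
= 0.365 um

0.365


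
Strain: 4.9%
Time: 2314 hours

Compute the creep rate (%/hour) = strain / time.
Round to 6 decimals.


Creep rate = 4.9 / 2314
= 0.002118 %/h

0.002118


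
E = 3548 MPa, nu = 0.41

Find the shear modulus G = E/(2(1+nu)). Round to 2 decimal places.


G = 3548 / (2 * 1.41)
= 1258.16 MPa

1258.16


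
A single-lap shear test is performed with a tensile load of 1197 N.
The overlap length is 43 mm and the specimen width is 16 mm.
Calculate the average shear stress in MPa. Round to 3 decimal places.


Shear stress = F / (overlap * width)
= 1197 / (43 * 16)
= 1197 / 688
= 1.740 MPa

1.740


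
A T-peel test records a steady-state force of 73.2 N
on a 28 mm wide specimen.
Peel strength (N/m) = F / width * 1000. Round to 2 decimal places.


Peel strength = 73.2 / 28 * 1000
= 2614.29 N/m

2614.29


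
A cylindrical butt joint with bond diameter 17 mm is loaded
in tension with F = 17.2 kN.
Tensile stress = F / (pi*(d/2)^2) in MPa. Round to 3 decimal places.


Area = pi * (17/2)^2 = 226.9801 mm^2
Stress = 17.2*1000 / 226.9801
= 75.778 MPa

75.778


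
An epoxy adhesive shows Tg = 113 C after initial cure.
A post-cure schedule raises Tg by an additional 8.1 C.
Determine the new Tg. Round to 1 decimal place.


New Tg = 113 + 8.1
= 121.1 C

121.1


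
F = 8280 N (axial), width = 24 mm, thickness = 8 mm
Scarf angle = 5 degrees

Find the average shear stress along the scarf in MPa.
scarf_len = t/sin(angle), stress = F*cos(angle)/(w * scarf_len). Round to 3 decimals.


scarf_len = 8/sin(5 deg) = 91.7897
cos(5 deg) = 0.996195
stress = 8280*0.996195/(24*91.7897) = 3.744 MPa

3.744


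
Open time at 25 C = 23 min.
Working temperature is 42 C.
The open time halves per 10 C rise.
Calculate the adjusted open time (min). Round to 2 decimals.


factor = 2^((42 - 25) / 10) = 3.2490
ot = 23 / 3.2490 = 7.08 min

7.08


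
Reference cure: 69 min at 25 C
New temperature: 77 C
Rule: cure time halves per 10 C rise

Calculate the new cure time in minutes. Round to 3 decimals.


factor = 2^((77-25)/10) = 36.7583
t_new = 69 / 36.7583 = 1.877 min

1.877


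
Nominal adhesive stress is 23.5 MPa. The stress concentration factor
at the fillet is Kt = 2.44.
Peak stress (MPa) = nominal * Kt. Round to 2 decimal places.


Peak = 23.5 * 2.44 = 57.34 MPa

57.34


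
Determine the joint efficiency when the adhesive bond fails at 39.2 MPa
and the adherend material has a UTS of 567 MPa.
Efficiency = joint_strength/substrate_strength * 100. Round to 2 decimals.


Joint efficiency = 39.2 / 567 * 100
= 6.91%

6.91


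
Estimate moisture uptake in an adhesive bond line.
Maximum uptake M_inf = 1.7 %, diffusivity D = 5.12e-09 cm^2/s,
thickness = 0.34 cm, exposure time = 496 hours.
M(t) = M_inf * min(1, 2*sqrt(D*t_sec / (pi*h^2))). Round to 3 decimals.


Convert time: 496 h = 1785600 s
ratio = min(1, 2*sqrt(5.12e-09*1785600/(pi*0.34^2)))
= 0.317324
M(t) = 1.7 * 0.317324 = 0.539%

0.539


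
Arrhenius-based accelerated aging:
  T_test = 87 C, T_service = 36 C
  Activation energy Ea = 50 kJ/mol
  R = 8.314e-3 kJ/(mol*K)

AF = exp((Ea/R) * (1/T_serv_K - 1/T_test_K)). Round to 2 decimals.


T_test_K = 360.15, T_serv_K = 309.15
AF = exp((50/8.314e-3) * (1/309.15 - 1/360.15))
= 15.72

15.72


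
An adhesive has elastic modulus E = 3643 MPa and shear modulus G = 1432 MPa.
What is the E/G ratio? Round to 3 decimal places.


E/G = 3643 / 1432 = 2.544

2.544


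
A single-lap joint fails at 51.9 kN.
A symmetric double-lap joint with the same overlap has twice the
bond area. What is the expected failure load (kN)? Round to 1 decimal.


Double-lap load = 2 * 51.9 = 103.8 kN

103.8


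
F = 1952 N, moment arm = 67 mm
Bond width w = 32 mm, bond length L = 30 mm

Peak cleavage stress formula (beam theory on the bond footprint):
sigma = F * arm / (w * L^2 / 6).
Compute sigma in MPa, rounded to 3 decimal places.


sigma = (1952 * 67) / (32 * 900 / 6)
= 130784 * 6 / 28800
= 784704 / 28800
= 27.247 MPa

27.247


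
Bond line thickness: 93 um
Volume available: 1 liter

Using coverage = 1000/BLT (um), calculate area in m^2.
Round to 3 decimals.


1 L = 1e6 mm^3, thickness = 93 um = 0.093 mm
Area = 1e6 / 0.093 mm^2 = (1e6 / 0.093) / 1e6 m^2 = 1000 / 93 m^2
= 10.753 m^2

10.753


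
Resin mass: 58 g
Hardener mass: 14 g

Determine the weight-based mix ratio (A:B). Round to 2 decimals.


Ratio = 58 / 14 = 4.14

4.14


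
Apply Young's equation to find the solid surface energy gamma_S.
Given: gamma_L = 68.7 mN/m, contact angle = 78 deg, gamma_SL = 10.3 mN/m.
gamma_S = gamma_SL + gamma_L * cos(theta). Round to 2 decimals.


theta_rad = 78 * pi/180 = 1.361357
gamma_S = 10.3 + 68.7 * cos(1.361357)
= 24.58 mN/m

24.58


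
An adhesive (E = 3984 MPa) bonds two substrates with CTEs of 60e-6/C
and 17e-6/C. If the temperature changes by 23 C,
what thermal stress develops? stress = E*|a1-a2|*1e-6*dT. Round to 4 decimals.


Stress = 3984 * |60 - 17| * 1e-6 * 23
= 3.9402 MPa

3.9402


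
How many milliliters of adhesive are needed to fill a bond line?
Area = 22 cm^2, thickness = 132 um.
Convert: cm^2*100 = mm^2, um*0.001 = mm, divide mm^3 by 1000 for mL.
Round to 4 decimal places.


= (22 * 100) * (132 * 0.001) / 1000
= 0.2904 mL

0.2904


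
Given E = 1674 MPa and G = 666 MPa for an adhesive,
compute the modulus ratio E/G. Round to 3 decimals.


E/G ratio = 1674 / 666 = 2.514

2.514


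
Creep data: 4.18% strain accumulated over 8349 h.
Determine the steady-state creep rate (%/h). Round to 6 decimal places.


Rate = 4.18 / 8349 = 0.000501 %/h

0.000501


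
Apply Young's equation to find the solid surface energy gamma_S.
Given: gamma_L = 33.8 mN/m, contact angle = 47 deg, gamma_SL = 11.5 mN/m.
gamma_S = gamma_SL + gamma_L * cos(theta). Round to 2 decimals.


theta_rad = 47 * pi/180 = 0.820305
gamma_S = 11.5 + 33.8 * cos(0.820305)
= 34.55 mN/m

34.55


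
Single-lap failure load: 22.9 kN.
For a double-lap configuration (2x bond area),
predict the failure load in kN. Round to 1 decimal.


Failure load = 22.9 * 2 = 45.8 kN

45.8


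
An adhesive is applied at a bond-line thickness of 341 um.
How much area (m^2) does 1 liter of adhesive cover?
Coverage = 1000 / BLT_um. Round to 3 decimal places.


Coverage = 1000 / 341 = 2.933 m^2

2.933


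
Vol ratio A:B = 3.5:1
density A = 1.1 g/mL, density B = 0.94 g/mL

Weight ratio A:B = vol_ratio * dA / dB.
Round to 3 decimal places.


Weight ratio = 3.5 * 1.1 / 0.94
= 4.096

4.096


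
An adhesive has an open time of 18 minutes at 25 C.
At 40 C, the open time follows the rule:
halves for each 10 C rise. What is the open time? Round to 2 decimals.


Factor = 2^((40-25)/10) = 2.8284
Open time = 18 / 2.8284 = 6.36 min

6.36


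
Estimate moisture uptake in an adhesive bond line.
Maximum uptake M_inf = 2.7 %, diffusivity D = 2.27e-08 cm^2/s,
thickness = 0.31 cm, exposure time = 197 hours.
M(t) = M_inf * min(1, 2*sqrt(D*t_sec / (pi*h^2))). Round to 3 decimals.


Convert time: 197 h = 709200 s
ratio = min(1, 2*sqrt(2.27e-08*709200/(pi*0.31^2)))
= 0.461839
M(t) = 2.7 * 0.461839 = 1.247%

1.247


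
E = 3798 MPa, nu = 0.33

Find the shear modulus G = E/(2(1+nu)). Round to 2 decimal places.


G = 3798 / (2 * 1.33)
= 1427.82 MPa

1427.82


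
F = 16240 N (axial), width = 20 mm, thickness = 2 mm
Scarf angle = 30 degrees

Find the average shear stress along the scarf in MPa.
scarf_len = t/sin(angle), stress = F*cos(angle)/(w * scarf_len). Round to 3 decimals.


scarf_len = 2/sin(30 deg) = 4.0000
cos(30 deg) = 0.866025
stress = 16240*0.866025/(20*4.0000) = 175.803 MPa

175.803


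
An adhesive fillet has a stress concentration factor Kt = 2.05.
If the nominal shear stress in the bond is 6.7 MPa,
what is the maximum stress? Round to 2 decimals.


Max stress = 6.7 * 2.05 = 13.74 MPa

13.74


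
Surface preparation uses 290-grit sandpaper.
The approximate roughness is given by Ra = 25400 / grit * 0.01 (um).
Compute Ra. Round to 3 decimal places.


Ra = 25400 / 290 * 0.01
= 254 / 290
= 0.876 um

0.876


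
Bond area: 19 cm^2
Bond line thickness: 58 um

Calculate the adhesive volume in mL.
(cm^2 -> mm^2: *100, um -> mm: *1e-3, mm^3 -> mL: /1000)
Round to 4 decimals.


V = 19*100 * 58*1e-3 / 1000
= 0.1102 mL

0.1102


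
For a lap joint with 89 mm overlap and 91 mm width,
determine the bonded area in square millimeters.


Area = 89 * 91 = 8099 mm^2

8099


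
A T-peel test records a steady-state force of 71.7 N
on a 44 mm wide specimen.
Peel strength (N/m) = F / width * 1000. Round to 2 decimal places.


Peel strength = 71.7 / 44 * 1000
= 1629.55 N/m

1629.55


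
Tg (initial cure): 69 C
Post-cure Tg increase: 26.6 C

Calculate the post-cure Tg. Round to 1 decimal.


Post-cure Tg = 69 + 26.6 = 95.6 C

95.6


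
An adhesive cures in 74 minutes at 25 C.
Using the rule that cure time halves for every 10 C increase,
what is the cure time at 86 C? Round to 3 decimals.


Factor = 2^((86 - 25) / 10) = 68.5935
Cure time = 74 / 68.5935
= 1.079 minutes

1.079


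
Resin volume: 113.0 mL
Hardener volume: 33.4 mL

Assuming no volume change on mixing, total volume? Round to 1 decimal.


V_total = 113.0 + 33.4 = 146.4 mL

146.4


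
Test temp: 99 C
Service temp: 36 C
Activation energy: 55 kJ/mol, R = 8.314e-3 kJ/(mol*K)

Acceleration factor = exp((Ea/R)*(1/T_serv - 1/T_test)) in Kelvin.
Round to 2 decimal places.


AF = exp((55/0.008314)*(1/309.15 - 1/372.15))
= 37.43

37.43


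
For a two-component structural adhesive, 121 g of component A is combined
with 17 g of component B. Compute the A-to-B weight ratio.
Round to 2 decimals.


Weight ratio A:B = 121 / 17
= 7.12

7.12


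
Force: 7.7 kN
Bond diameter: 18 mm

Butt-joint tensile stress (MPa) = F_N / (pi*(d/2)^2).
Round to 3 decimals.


F_N = 7.7 * 1000 = 7700.0 N
A = pi*(9.0)^2 = 254.4690 mm^2
stress = 7700.0 / 254.4690 = 30.259 MPa

30.259


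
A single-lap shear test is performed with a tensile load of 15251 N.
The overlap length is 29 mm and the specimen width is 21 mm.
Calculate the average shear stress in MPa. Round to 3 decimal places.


Shear stress = F / (overlap * width)
= 15251 / (29 * 21)
= 15251 / 609
= 25.043 MPa

25.043


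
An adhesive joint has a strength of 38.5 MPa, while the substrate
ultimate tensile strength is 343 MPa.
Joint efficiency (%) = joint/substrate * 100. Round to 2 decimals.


Efficiency = 38.5 / 343 * 100
= 11.22%

11.22


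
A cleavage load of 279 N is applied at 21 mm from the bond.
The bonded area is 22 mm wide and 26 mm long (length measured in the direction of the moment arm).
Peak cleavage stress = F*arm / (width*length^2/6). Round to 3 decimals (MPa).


Moment = 279 * 21 = 5859 N*mm
Section modulus = 22 * 676 / 6 = 14872 / 6 mm^3
Stress = 5859 / (14872 / 6) = 35154 / 14872
= 2.364 MPa

2.364


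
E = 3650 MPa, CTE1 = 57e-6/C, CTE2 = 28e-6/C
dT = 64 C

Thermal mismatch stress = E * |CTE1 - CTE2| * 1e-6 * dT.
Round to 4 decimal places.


= 3650 * 29e-6 * 64
= 6.7744 MPa

6.7744


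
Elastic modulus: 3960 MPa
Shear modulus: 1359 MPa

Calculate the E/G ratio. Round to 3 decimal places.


E / G = 3960 / 1359 = 2.914

2.914


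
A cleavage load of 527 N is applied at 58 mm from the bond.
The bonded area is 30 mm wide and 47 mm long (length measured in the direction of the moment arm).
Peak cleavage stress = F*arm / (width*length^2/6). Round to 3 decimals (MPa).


Moment = 527 * 58 = 30566 N*mm
Section modulus = 30 * 2209 / 6 = 66270 / 6 mm^3
Stress = 30566 / (66270 / 6) = 183396 / 66270
= 2.767 MPa

2.767


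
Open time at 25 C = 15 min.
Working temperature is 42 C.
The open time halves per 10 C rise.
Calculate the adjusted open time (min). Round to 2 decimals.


factor = 2^((42 - 25) / 10) = 3.2490
ot = 15 / 3.2490 = 4.62 min

4.62


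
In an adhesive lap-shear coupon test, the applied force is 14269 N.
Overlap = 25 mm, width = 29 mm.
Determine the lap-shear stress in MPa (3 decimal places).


stress = F / (overlap * width)
= 14269 / (25 * 29)
= 19.681 MPa

19.681


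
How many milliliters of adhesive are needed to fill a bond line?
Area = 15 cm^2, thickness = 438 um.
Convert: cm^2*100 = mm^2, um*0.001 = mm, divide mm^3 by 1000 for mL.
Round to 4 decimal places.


= (15 * 100) * (438 * 0.001) / 1000
= 0.6570 mL

0.6570


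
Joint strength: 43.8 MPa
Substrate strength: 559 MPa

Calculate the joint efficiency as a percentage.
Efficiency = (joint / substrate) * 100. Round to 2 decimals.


Efficiency = (43.8 / 559) * 100 = 7.84%

7.84


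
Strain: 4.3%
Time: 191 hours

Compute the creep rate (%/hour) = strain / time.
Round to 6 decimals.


Creep rate = 4.3 / 191
= 0.022513 %/h

0.022513


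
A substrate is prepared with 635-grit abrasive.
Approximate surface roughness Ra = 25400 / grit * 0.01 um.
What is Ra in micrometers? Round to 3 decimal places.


Ra = 25400 / 635 * 0.01 = 0.400 um

0.400


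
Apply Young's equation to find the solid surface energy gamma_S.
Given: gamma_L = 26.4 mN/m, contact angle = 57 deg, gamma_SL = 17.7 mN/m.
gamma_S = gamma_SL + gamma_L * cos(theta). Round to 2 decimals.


theta_rad = 57 * pi/180 = 0.994838
gamma_S = 17.7 + 26.4 * cos(0.994838)
= 32.08 mN/m

32.08


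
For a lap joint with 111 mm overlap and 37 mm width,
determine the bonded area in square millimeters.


Area = 111 * 37 = 4107 mm^2

4107


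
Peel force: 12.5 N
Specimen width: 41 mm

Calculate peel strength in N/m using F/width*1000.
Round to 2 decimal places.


Peel strength = 12.5 / 41 * 1000 = 304.88 N/m

304.88


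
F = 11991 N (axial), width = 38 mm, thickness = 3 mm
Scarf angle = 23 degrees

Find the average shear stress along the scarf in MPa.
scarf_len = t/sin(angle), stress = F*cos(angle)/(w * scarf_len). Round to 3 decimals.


scarf_len = 3/sin(23 deg) = 7.6779
cos(23 deg) = 0.920505
stress = 11991*0.920505/(38*7.6779) = 37.832 MPa

37.832


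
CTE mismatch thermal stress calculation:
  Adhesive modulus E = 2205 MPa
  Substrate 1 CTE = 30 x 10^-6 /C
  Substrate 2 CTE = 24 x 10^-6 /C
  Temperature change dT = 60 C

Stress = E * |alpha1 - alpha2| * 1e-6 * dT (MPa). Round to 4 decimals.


delta_alpha = |30 - 24| = 6 x 10^-6/C
Stress = 2205 * 6e-6 * 60
= 0.7938 MPa

0.7938


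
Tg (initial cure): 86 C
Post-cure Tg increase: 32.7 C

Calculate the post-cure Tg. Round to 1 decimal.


Post-cure Tg = 86 + 32.7 = 118.7 C

118.7


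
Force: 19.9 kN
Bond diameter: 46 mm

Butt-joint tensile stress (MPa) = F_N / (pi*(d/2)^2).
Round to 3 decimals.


F_N = 19.9 * 1000 = 19900.0 N
A = pi*(23.0)^2 = 1661.9025 mm^2
stress = 19900.0 / 1661.9025 = 11.974 MPa

11.974


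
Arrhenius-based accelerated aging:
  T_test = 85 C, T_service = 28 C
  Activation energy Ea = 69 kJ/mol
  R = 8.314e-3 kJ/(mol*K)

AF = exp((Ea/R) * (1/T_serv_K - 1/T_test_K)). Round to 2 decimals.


T_test_K = 358.15, T_serv_K = 301.15
AF = exp((69/8.314e-3) * (1/301.15 - 1/358.15))
= 80.32

80.32


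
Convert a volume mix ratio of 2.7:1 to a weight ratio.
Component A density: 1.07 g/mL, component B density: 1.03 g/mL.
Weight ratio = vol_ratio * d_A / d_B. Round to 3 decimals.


= 2.7 * 1.07 / 1.03 = 2.805

2.805


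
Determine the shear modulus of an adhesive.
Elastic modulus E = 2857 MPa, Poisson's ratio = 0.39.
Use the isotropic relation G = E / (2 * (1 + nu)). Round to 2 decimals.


G = 2857 / (2*(1+0.39)) = 2857 / 2.78
= 1027.70 MPa

1027.70


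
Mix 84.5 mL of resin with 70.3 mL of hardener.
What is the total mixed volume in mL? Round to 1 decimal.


Total = 84.5 + 70.3 = 154.8 mL

154.8


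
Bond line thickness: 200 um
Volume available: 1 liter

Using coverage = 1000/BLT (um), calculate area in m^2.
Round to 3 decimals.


1 L = 1e6 mm^3, thickness = 200 um = 0.2 mm
Area = 1e6 / 0.2 mm^2 = (1e6 / 0.2) / 1e6 m^2 = 1000 / 200 m^2
= 5.000 m^2

5.000


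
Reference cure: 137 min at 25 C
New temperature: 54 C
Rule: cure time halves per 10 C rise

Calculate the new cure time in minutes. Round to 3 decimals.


factor = 2^((54-25)/10) = 7.4643
t_new = 137 / 7.4643 = 18.354 min

18.354


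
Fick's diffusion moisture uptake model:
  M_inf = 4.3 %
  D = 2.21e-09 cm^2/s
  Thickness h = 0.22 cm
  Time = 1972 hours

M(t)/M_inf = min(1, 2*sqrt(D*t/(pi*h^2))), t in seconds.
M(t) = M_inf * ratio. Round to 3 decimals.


t_sec = 1972 * 3600 = 7099200
ratio = 2*sqrt(2.21e-09*7099200/(pi*0.22^2))
= min(1, 0.642441)
= 0.642441
M(t) = 4.3 * 0.642441 = 2.762 %

2.762


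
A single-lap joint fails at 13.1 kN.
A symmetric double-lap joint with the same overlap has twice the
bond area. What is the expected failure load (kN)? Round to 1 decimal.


Double-lap load = 2 * 13.1 = 26.2 kN

26.2


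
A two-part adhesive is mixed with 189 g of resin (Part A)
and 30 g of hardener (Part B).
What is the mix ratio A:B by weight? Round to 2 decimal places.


Mix ratio = mass_A / mass_B
= 189 / 30
= 6.30

6.30


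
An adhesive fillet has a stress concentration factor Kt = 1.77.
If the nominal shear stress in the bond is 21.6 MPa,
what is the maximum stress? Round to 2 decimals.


Max stress = 21.6 * 1.77 = 38.23 MPa

38.23


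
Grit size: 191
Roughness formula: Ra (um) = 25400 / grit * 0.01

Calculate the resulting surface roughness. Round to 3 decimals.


Ra = 25400 / 191 * 0.01
= 1.330 um

1.330


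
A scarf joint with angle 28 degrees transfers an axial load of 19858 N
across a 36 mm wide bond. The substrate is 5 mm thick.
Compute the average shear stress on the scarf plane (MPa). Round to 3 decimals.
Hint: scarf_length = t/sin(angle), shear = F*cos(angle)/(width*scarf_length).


scarf_length = 5 / sin(28 deg) = 10.6503 mm
cos(28 deg) = 0.882948
shear stress = 19858 * 0.882948 / (36 * 10.6503)
= 45.731 MPa

45.731


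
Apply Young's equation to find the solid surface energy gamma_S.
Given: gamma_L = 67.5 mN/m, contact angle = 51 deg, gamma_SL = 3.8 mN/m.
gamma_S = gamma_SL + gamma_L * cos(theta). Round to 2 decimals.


theta_rad = 51 * pi/180 = 0.890118
gamma_S = 3.8 + 67.5 * cos(0.890118)
= 46.28 mN/m

46.28


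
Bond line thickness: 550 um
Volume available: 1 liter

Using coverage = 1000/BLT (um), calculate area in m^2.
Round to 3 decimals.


1 L = 1e6 mm^3, thickness = 550 um = 0.55 mm
Area = 1e6 / 0.55 mm^2 = (1e6 / 0.55) / 1e6 m^2 = 1000 / 550 m^2
= 1.818 m^2

1.818


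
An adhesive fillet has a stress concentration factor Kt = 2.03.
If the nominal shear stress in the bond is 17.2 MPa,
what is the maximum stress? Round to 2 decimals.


Max stress = 17.2 * 2.03 = 34.92 MPa

34.92


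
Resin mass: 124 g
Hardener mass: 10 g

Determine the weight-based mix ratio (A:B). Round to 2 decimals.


Ratio = 124 / 10 = 12.40

12.40


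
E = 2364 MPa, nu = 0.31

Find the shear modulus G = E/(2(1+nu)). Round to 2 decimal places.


G = 2364 / (2 * 1.31)
= 902.29 MPa

902.29


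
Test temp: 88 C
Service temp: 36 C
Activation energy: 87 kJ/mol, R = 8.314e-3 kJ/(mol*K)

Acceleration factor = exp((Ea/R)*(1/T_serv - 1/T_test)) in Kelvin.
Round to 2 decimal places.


AF = exp((87/0.008314)*(1/309.15 - 1/361.15))
= 130.80

130.80


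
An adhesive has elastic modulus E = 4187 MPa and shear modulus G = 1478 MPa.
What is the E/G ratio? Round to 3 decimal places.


E/G = 4187 / 1478 = 2.833

2.833


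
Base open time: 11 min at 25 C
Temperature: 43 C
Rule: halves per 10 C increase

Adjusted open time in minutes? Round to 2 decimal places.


Acceleration = 2^((43-25)/10) = 3.4822
Open time = 11 / 3.4822 = 3.16 min

3.16


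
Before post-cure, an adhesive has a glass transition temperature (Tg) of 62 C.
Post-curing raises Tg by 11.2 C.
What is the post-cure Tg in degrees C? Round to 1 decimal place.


Tg_post = Tg_base + delta_Tg
= 62 + 11.2
= 73.2 C

73.2
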